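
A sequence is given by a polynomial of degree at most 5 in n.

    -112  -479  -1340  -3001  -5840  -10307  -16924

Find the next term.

-26285

D1: -367, -861, -1661, -2839, -4467, -6617
D2: -494, -800, -1178, -1628, -2150
D3: -306, -378, -450, -522
D4: -72, -72, -72
Fourth differences constant at -72.
-522 − 72 = -594;  -2150 − 594 = -2744;  -6617 − 2744 = -9361;  -16924 − 9361 = -26285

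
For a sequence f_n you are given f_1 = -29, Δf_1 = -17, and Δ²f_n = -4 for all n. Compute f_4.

-92

Build the table forward from the leading diagonal:
D2: -4, -4, -4, -4
D1: -17, -21, -25, -29
f: -29, -46, -67, -92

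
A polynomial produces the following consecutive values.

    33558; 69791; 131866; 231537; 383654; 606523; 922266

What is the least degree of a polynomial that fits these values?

5

First differences: 36233, 62075, 99671, 152117, 222869, 315743
Second differences: 25842, 37596, 52446, 70752, 92874
Third differences: 11754, 14850, 18306, 22122
Fourth differences: 3096, 3456, 3816
Fifth differences: 360, 360
The fifth differences are constant, so the polynomial has degree 5.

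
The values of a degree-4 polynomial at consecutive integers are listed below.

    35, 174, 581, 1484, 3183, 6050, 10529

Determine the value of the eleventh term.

55965

139 , 407 , 903 , 1699 , 2867 , 4479
268 , 496 , 796 , 1168 , 1612
228 , 300 , 372 , 444
72 , 72 , 72
Fourth differences constant at 72.
444 + 72 = 516;  1612 + 516 = 2128;  4479 + 2128 = 6607;  10529 + 6607 = 17136
516 + 72 = 588;  2128 + 588 = 2716;  6607 + 2716 = 9323;  17136 + 9323 = 26459
588 + 72 = 660;  2716 + 660 = 3376;  9323 + 3376 = 12699;  26459 + 12699 = 39158
660 + 72 = 732;  3376 + 732 = 4108;  12699 + 4108 = 16807;  39158 + 16807 = 55965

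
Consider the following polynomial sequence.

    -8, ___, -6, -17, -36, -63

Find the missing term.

-3

Using the last 4 terms:
-11, -19, -27
-8, -8
Constant second difference = -8.
Extend backward: -11 + 8 = -3;  -6 + 3 = -3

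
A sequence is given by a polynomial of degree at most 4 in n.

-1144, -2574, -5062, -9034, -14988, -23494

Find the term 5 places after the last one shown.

-129294

D1: -1430, -2488, -3972, -5954, -8506
D2: -1058, -1484, -1982, -2552
D3: -426, -498, -570
D4: -72, -72
The fourth differences are constant (-72).
-570 − 72 = -642;  -2552 − 642 = -3194;  -8506 − 3194 = -11700;  -23494 − 11700 = -35194
-642 − 72 = -714;  -3194 − 714 = -3908;  -11700 − 3908 = -15608;  -35194 − 15608 = -50802
-714 − 72 = -786;  -3908 − 786 = -4694;  -15608 − 4694 = -20302;  -50802 − 20302 = -71104
-786 − 72 = -858;  -4694 − 858 = -5552;  -20302 − 5552 = -25854;  -71104 − 25854 = -96958
-858 − 72 = -930;  -5552 − 930 = -6482;  -25854 − 6482 = -32336;  -96958 − 32336 = -129294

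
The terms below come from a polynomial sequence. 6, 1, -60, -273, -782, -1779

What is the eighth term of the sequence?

-5, -61, -213, -509, -997
-56, -152, -296, -488
-96, -144, -192
-48, -48
Fourth differences constant at -48.
-192 − 48 = -240;  -488 − 240 = -728;  -997 − 728 = -1725;  -1779 − 1725 = -3504
-240 − 48 = -288;  -728 − 288 = -1016;  -1725 − 1016 = -2741;  -3504 − 2741 = -6245

-6245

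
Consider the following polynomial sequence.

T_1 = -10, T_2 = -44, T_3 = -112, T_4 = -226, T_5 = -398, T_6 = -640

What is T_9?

-1906

First differences: -34, -68, -114, -172, -242
Second differences: -34, -46, -58, -70
Third differences: -12, -12, -12
Constant third difference = -12, so extend:
-70 − 12 = -82;  -242 − 82 = -324;  -640 − 324 = -964
-82 − 12 = -94;  -324 − 94 = -418;  -964 − 418 = -1382
-94 − 12 = -106;  -418 − 106 = -524;  -1382 − 524 = -1906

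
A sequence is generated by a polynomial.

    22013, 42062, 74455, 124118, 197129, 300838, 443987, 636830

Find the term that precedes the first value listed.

10414

Δ: 20049, 32393, 49663, 73011, 103709, 143149, 192843
Δ²: 12344, 17270, 23348, 30698, 39440, 49694
Δ³: 4926, 6078, 7350, 8742, 10254
Δ⁴: 1152, 1272, 1392, 1512
Δ⁵: 120, 120, 120
The fifth differences are constant at 120.
Work back: 1152 − 120 = 1032;  4926 − 1032 = 3894;  12344 − 3894 = 8450;  20049 − 8450 = 11599;  22013 − 11599 = 10414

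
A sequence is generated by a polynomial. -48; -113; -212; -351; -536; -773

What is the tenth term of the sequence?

-2361

Δ: -65, -99, -139, -185, -237
Δ²: -34, -40, -46, -52
Δ³: -6, -6, -6
The third differences are constant (-6).
-52 − 6 = -58;  -237 − 58 = -295;  -773 − 295 = -1068
-58 − 6 = -64;  -295 − 64 = -359;  -1068 − 359 = -1427
-64 − 6 = -70;  -359 − 70 = -429;  -1427 − 429 = -1856
-70 − 6 = -76;  -429 − 76 = -505;  -1856 − 505 = -2361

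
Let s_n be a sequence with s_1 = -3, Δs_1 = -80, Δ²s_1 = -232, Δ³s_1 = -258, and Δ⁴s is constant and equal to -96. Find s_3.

Build the table forward from the leading diagonal:
D4: -96  -96  -96
D3: -258  -354  -450
D2: -232  -490  -844
D1: -80  -312  -802
s: -3  -83  -395

-395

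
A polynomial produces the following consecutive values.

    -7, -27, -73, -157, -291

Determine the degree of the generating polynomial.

D1: -20, -46, -84, -134
D2: -26, -38, -50
D3: -12, -12
The third differences are constant, so the polynomial has degree 3.

3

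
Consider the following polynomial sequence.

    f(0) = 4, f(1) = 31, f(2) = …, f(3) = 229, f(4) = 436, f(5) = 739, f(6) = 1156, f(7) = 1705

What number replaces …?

100

Using the last 5 terms:
D1: 207  303  417  549
D2: 96  114  132
D3: 18  18
Constant third difference = 18.
Extend backward: 96 − 18 = 78;  207 − 78 = 129;  229 − 129 = 100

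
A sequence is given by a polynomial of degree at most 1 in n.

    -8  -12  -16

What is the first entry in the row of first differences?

-4

D1: -4, -4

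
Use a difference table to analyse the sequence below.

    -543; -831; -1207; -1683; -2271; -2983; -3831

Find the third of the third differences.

-12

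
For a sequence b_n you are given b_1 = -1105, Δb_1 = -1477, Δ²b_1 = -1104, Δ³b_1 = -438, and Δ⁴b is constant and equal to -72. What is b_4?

-9286

Build the table forward from the leading diagonal:
Δ⁴: -72  -72  -72  -72
Δ³: -438  -510  -582  -654
Δ²: -1104  -1542  -2052  -2634
Δ: -1477  -2581  -4123  -6175
b: -1105  -2582  -5163  -9286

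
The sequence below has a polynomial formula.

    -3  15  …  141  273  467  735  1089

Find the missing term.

59

Using the last 5 terms:
First differences: 132  194  268  354
Second differences: 62  74  86
Third differences: 12  12
Constant third difference = 12.
Extend backward: 62 − 12 = 50;  132 − 50 = 82;  141 − 82 = 59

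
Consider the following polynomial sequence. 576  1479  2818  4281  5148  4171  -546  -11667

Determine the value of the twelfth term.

903, 1339, 1463, 867, -977, -4717, -11121
436, 124, -596, -1844, -3740, -6404
-312, -720, -1248, -1896, -2664
-408, -528, -648, -768
-120, -120, -120
Fifth differences constant at -120.
-768 − 120 = -888;  -2664 − 888 = -3552;  -6404 − 3552 = -9956;  -11121 − 9956 = -21077;  -11667 − 21077 = -32744
-888 − 120 = -1008;  -3552 − 1008 = -4560;  -9956 − 4560 = -14516;  -21077 − 14516 = -35593;  -32744 − 35593 = -68337
-1008 − 120 = -1128;  -4560 − 1128 = -5688;  -14516 − 5688 = -20204;  -35593 − 20204 = -55797;  -68337 − 55797 = -124134
-1128 − 120 = -1248;  -5688 − 1248 = -6936;  -20204 − 6936 = -27140;  -55797 − 27140 = -82937;  -124134 − 82937 = -207071

-207071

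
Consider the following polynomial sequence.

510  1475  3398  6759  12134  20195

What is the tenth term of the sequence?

96099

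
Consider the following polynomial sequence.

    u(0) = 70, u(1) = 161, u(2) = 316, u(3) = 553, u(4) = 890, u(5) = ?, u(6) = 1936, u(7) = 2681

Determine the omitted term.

1345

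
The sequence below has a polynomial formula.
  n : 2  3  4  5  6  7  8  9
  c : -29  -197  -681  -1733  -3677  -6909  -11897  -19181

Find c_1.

3

Δ: -168, -484, -1052, -1944, -3232, -4988, -7284
Δ²: -316, -568, -892, -1288, -1756, -2296
Δ³: -252, -324, -396, -468, -540
Δ⁴: -72, -72, -72, -72
The fourth differences are constant at -72.
Work back: -252 + 72 = -180;  -316 + 180 = -136;  -168 + 136 = -32;  -29 + 32 = 3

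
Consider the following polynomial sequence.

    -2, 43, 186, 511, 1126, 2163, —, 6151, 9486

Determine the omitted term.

3778

Using the first 6 terms:
D1: 45  143  325  615  1037
D2: 98  182  290  422
D3: 84  108  132
D4: 24  24
Constant fourth difference = 24.
Extend forward: 132 + 24 = 156;  422 + 156 = 578;  1037 + 578 = 1615;  2163 + 1615 = 3778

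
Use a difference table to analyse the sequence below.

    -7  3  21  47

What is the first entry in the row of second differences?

8

First differences: 10, 18, 26
Second differences: 8, 8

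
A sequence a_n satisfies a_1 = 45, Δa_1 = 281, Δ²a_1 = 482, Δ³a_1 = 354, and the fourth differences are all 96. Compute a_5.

Build the table forward from the leading diagonal:
D4: 96  96  96  96  96
D3: 354  450  546  642  738
D2: 482  836  1286  1832  2474
D1: 281  763  1599  2885  4717
a: 45  326  1089  2688  5573

5573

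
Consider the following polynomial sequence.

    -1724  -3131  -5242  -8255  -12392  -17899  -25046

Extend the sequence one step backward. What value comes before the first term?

-847

-1407, -2111, -3013, -4137, -5507, -7147
-704, -902, -1124, -1370, -1640
-198, -222, -246, -270
-24, -24, -24
The fourth differences are constant at -24.
Work back: -198 + 24 = -174;  -704 + 174 = -530;  -1407 + 530 = -877;  -1724 + 877 = -847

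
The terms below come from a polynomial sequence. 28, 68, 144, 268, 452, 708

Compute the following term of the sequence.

Δ: 40, 76, 124, 184, 256
Δ²: 36, 48, 60, 72
Δ³: 12, 12, 12
Third differences constant at 12.
72 + 12 = 84;  256 + 84 = 340;  708 + 340 = 1048

1048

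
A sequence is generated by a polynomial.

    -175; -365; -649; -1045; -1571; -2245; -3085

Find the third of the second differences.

D1: -190, -284, -396, -526, -674, -840
D2: -94, -112, -130, -148, -166
D3: -18, -18, -18, -18

-130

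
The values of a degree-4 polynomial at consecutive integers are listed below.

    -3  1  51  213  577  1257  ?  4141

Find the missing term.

Using the first 6 terms:
Δ: 4  50  162  364  680
Δ²: 46  112  202  316
Δ³: 66  90  114
Δ⁴: 24  24
Constant fourth difference = 24.
Extend forward: 114 + 24 = 138;  316 + 138 = 454;  680 + 454 = 1134;  1257 + 1134 = 2391

2391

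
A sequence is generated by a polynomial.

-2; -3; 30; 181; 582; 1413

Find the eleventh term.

21678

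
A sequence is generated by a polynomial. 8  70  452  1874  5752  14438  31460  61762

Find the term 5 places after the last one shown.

714872

62 , 382 , 1422 , 3878 , 8686 , 17022 , 30302
320 , 1040 , 2456 , 4808 , 8336 , 13280
720 , 1416 , 2352 , 3528 , 4944
696 , 936 , 1176 , 1416
240 , 240 , 240
The fifth differences are constant (240).
1416 + 240 = 1656;  4944 + 1656 = 6600;  13280 + 6600 = 19880;  30302 + 19880 = 50182;  61762 + 50182 = 111944
1656 + 240 = 1896;  6600 + 1896 = 8496;  19880 + 8496 = 28376;  50182 + 28376 = 78558;  111944 + 78558 = 190502
1896 + 240 = 2136;  8496 + 2136 = 10632;  28376 + 10632 = 39008;  78558 + 39008 = 117566;  190502 + 117566 = 308068
2136 + 240 = 2376;  10632 + 2376 = 13008;  39008 + 13008 = 52016;  117566 + 52016 = 169582;  308068 + 169582 = 477650
2376 + 240 = 2616;  13008 + 2616 = 15624;  52016 + 15624 = 67640;  169582 + 67640 = 237222;  477650 + 237222 = 714872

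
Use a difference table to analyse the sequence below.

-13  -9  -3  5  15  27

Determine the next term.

41

Δ: 4, 6, 8, 10, 12
Δ²: 2, 2, 2, 2
Second differences constant at 2.
12 + 2 = 14;  27 + 14 = 41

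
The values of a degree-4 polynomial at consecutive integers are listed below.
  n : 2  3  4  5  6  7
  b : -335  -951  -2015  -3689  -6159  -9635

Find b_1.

-29

Δ: -616, -1064, -1674, -2470, -3476
Δ²: -448, -610, -796, -1006
Δ³: -162, -186, -210
Δ⁴: -24, -24
The fourth differences are constant at -24.
Work back: -162 + 24 = -138;  -448 + 138 = -310;  -616 + 310 = -306;  -335 + 306 = -29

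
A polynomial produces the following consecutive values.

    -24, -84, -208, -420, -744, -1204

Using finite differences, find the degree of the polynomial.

3

First differences: -60, -124, -212, -324, -460
Second differences: -64, -88, -112, -136
Third differences: -24, -24, -24
The third differences are constant, so the polynomial has degree 3.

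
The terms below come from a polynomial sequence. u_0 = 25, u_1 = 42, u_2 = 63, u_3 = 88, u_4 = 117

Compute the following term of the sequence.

150

First differences: 17, 21, 25, 29
Second differences: 4, 4, 4
Second differences constant at 4.
29 + 4 = 33;  117 + 33 = 150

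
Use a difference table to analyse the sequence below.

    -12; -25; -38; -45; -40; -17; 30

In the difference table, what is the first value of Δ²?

0

D1: -13, -13, -7, 5, 23, 47
D2: 0, 6, 12, 18, 24
D3: 6, 6, 6, 6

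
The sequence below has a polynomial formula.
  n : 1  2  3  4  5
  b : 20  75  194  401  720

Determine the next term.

1175

First differences: 55 , 119 , 207 , 319
Second differences: 64 , 88 , 112
Third differences: 24 , 24
Third differences constant at 24.
112 + 24 = 136;  319 + 136 = 455;  720 + 455 = 1175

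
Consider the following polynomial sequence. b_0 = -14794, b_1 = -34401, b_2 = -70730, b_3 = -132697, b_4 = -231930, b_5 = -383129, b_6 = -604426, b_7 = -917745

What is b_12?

D1: -19607  -36329  -61967  -99233  -151199  -221297  -313319
D2: -16722  -25638  -37266  -51966  -70098  -92022
D3: -8916  -11628  -14700  -18132  -21924
D4: -2712  -3072  -3432  -3792
D5: -360  -360  -360
Fifth differences constant at -360.
-3792 − 360 = -4152;  -21924 − 4152 = -26076;  -92022 − 26076 = -118098;  -313319 − 118098 = -431417;  -917745 − 431417 = -1349162
-4152 − 360 = -4512;  -26076 − 4512 = -30588;  -118098 − 30588 = -148686;  -431417 − 148686 = -580103;  -1349162 − 580103 = -1929265
-4512 − 360 = -4872;  -30588 − 4872 = -35460;  -148686 − 35460 = -184146;  -580103 − 184146 = -764249;  -1929265 − 764249 = -2693514
-4872 − 360 = -5232;  -35460 − 5232 = -40692;  -184146 − 40692 = -224838;  -764249 − 224838 = -989087;  -2693514 − 989087 = -3682601
-5232 − 360 = -5592;  -40692 − 5592 = -46284;  -224838 − 46284 = -271122;  -989087 − 271122 = -1260209;  -3682601 − 1260209 = -4942810

-4942810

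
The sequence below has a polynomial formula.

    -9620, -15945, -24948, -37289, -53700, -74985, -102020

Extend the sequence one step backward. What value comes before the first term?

-5385

Δ: -6325  -9003  -12341  -16411  -21285  -27035
Δ²: -2678  -3338  -4070  -4874  -5750
Δ³: -660  -732  -804  -876
Δ⁴: -72  -72  -72
The fourth differences are constant at -72.
Work back: -660 + 72 = -588;  -2678 + 588 = -2090;  -6325 + 2090 = -4235;  -9620 + 4235 = -5385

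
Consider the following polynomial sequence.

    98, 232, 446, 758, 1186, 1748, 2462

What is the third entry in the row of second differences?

116

D1: 134, 214, 312, 428, 562, 714
D2: 80, 98, 116, 134, 152
D3: 18, 18, 18, 18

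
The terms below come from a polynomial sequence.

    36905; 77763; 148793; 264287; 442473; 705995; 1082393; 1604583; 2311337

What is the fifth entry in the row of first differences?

263522

Δ: 40858, 71030, 115494, 178186, 263522, 376398, 522190, 706754
Δ²: 30172, 44464, 62692, 85336, 112876, 145792, 184564
Δ³: 14292, 18228, 22644, 27540, 32916, 38772
Δ⁴: 3936, 4416, 4896, 5376, 5856
Δ⁵: 480, 480, 480, 480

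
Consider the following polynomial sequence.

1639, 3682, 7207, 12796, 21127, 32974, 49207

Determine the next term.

70792

D1: 2043, 3525, 5589, 8331, 11847, 16233
D2: 1482, 2064, 2742, 3516, 4386
D3: 582, 678, 774, 870
D4: 96, 96, 96
Constant fourth difference = 96, so extend:
870 + 96 = 966;  4386 + 966 = 5352;  16233 + 5352 = 21585;  49207 + 21585 = 70792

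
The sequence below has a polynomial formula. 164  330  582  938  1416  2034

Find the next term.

2810

First differences: 166, 252, 356, 478, 618
Second differences: 86, 104, 122, 140
Third differences: 18, 18, 18
Third differences constant at 18.
140 + 18 = 158;  618 + 158 = 776;  2034 + 776 = 2810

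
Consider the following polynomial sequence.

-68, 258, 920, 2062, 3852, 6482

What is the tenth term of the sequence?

30082

First differences: 326, 662, 1142, 1790, 2630
Second differences: 336, 480, 648, 840
Third differences: 144, 168, 192
Fourth differences: 24, 24
The fourth differences are constant (24).
192 + 24 = 216;  840 + 216 = 1056;  2630 + 1056 = 3686;  6482 + 3686 = 10168
216 + 24 = 240;  1056 + 240 = 1296;  3686 + 1296 = 4982;  10168 + 4982 = 15150
240 + 24 = 264;  1296 + 264 = 1560;  4982 + 1560 = 6542;  15150 + 6542 = 21692
264 + 24 = 288;  1560 + 288 = 1848;  6542 + 1848 = 8390;  21692 + 8390 = 30082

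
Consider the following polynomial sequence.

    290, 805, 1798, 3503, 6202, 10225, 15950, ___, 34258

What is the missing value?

23803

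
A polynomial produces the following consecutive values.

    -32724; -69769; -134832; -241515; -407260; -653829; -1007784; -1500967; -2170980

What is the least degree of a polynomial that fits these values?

5

-37045, -65063, -106683, -165745, -246569, -353955, -493183, -670013
-28018, -41620, -59062, -80824, -107386, -139228, -176830
-13602, -17442, -21762, -26562, -31842, -37602
-3840, -4320, -4800, -5280, -5760
-480, -480, -480, -480
The fifth differences are constant, so the polynomial has degree 5.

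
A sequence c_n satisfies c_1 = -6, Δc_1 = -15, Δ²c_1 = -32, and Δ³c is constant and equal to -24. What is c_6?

-641

Build the table forward from the leading diagonal:
Δ³: -24  -24  -24  -24  -24  -24
Δ²: -32  -56  -80  -104  -128  -152
Δ: -15  -47  -103  -183  -287  -415
c: -6  -21  -68  -171  -354  -641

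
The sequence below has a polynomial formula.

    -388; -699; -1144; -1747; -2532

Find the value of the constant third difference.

Δ: -311, -445, -603, -785
Δ²: -134, -158, -182
Δ³: -24, -24

-24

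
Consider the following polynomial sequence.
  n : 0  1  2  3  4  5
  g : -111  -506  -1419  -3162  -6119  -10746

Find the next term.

First differences: -395, -913, -1743, -2957, -4627
Second differences: -518, -830, -1214, -1670
Third differences: -312, -384, -456
Fourth differences: -72, -72
Fourth differences constant at -72.
-456 − 72 = -528;  -1670 − 528 = -2198;  -4627 − 2198 = -6825;  -10746 − 6825 = -17571

-17571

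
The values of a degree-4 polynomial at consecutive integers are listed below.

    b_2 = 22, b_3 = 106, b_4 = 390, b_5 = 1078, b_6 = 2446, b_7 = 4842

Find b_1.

6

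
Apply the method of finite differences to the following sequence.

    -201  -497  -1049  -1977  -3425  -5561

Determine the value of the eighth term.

-12689

First differences: -296, -552, -928, -1448, -2136
Second differences: -256, -376, -520, -688
Third differences: -120, -144, -168
Fourth differences: -24, -24
The fourth differences are constant (-24).
-168 − 24 = -192;  -688 − 192 = -880;  -2136 − 880 = -3016;  -5561 − 3016 = -8577
-192 − 24 = -216;  -880 − 216 = -1096;  -3016 − 1096 = -4112;  -8577 − 4112 = -12689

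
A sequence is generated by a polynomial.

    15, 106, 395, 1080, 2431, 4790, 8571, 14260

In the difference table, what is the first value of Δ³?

First differences: 91, 289, 685, 1351, 2359, 3781, 5689
Second differences: 198, 396, 666, 1008, 1422, 1908
Third differences: 198, 270, 342, 414, 486
Fourth differences: 72, 72, 72, 72

198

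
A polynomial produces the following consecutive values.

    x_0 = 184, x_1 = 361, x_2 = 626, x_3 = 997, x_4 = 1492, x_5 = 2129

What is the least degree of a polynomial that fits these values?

Δ: 177, 265, 371, 495, 637
Δ²: 88, 106, 124, 142
Δ³: 18, 18, 18
The third differences are constant, so the polynomial has degree 3.

3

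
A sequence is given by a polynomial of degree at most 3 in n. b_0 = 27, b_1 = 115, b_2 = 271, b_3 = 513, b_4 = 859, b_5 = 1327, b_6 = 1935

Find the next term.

88  156  242  346  468  608
68  86  104  122  140
18  18  18  18
The third differences are constant (18).
140 + 18 = 158;  608 + 158 = 766;  1935 + 766 = 2701

2701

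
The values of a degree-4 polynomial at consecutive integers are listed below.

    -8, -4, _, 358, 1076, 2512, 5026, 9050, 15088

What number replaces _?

70

Using the last 6 terms:
Δ: 718  1436  2514  4024  6038
Δ²: 718  1078  1510  2014
Δ³: 360  432  504
Δ⁴: 72  72
Constant fourth difference = 72.
Extend backward: 360 − 72 = 288;  718 − 288 = 430;  718 − 430 = 288;  358 − 288 = 70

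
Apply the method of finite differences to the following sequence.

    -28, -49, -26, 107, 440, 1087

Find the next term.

-21, 23, 133, 333, 647
44, 110, 200, 314
66, 90, 114
24, 24
The fourth differences are constant (24).
114 + 24 = 138;  314 + 138 = 452;  647 + 452 = 1099;  1087 + 1099 = 2186

2186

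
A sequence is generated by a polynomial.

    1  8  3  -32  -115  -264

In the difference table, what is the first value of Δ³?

-18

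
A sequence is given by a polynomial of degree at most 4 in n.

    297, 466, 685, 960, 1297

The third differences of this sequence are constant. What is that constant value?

6

Δ: 169, 219, 275, 337
Δ²: 50, 56, 62
Δ³: 6, 6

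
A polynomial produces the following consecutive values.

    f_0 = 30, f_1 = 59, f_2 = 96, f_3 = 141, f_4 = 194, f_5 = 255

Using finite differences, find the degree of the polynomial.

D1: 29, 37, 45, 53, 61
D2: 8, 8, 8, 8
The second differences are constant, so the polynomial has degree 2.

2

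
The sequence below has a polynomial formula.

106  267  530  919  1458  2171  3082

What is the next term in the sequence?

D1: 161, 263, 389, 539, 713, 911
D2: 102, 126, 150, 174, 198
D3: 24, 24, 24, 24
Third differences constant at 24.
198 + 24 = 222;  911 + 222 = 1133;  3082 + 1133 = 4215

4215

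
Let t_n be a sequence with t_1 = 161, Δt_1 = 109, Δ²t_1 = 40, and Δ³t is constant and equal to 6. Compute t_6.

1166

Build the table forward from the leading diagonal:
D3: 6, 6, 6, 6, 6, 6
D2: 40, 46, 52, 58, 64, 70
D1: 109, 149, 195, 247, 305, 369
t: 161, 270, 419, 614, 861, 1166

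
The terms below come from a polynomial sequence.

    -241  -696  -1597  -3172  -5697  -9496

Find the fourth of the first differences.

-2525

D1: -455, -901, -1575, -2525, -3799
D2: -446, -674, -950, -1274
D3: -228, -276, -324
D4: -48, -48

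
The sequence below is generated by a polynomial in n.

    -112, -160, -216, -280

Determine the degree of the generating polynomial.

2

-48, -56, -64
-8, -8
The second differences are constant, so the polynomial has degree 2.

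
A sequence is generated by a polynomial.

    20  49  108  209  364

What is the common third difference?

D1: 29, 59, 101, 155
D2: 30, 42, 54
D3: 12, 12

12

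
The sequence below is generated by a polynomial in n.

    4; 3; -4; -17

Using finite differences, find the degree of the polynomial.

2

D1: -1, -7, -13
D2: -6, -6
The second differences are constant, so the polynomial has degree 2.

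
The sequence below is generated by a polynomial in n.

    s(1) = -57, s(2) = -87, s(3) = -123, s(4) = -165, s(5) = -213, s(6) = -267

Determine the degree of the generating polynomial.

Δ: -30, -36, -42, -48, -54
Δ²: -6, -6, -6, -6
The second differences are constant, so the polynomial has degree 2.

2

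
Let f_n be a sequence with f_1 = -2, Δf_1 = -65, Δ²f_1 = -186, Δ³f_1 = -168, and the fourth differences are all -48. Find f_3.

-318

Build the table forward from the leading diagonal:
Δ⁴: -48  -48  -48
Δ³: -168  -216  -264
Δ²: -186  -354  -570
Δ: -65  -251  -605
f: -2  -67  -318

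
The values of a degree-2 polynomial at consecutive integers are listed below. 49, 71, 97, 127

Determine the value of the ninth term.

337

Δ: 22, 26, 30
Δ²: 4, 4
Constant second difference = 4, so extend:
30 + 4 = 34;  127 + 34 = 161
34 + 4 = 38;  161 + 38 = 199
38 + 4 = 42;  199 + 42 = 241
42 + 4 = 46;  241 + 46 = 287
46 + 4 = 50;  287 + 50 = 337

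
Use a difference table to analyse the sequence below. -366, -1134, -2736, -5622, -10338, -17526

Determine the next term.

D1: -768, -1602, -2886, -4716, -7188
D2: -834, -1284, -1830, -2472
D3: -450, -546, -642
D4: -96, -96
Constant fourth difference = -96, so extend:
-642 − 96 = -738;  -2472 − 738 = -3210;  -7188 − 3210 = -10398;  -17526 − 10398 = -27924

-27924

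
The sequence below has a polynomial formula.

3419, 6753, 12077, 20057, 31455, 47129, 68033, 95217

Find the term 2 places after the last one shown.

D1: 3334 , 5324 , 7980 , 11398 , 15674 , 20904 , 27184
D2: 1990 , 2656 , 3418 , 4276 , 5230 , 6280
D3: 666 , 762 , 858 , 954 , 1050
D4: 96 , 96 , 96 , 96
The fourth differences are constant (96).
1050 + 96 = 1146;  6280 + 1146 = 7426;  27184 + 7426 = 34610;  95217 + 34610 = 129827
1146 + 96 = 1242;  7426 + 1242 = 8668;  34610 + 8668 = 43278;  129827 + 43278 = 173105

173105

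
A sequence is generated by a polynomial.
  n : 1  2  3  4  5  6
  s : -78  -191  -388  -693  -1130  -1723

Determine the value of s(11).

-7868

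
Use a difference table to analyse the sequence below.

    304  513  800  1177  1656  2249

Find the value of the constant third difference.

12

D1: 209, 287, 377, 479, 593
D2: 78, 90, 102, 114
D3: 12, 12, 12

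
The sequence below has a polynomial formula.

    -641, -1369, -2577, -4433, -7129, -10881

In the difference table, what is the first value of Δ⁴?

D1: -728, -1208, -1856, -2696, -3752
D2: -480, -648, -840, -1056
D3: -168, -192, -216
D4: -24, -24

-24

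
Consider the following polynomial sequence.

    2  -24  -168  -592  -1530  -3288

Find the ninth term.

-26 , -144 , -424 , -938 , -1758
-118 , -280 , -514 , -820
-162 , -234 , -306
-72 , -72
Fourth differences constant at -72.
-306 − 72 = -378;  -820 − 378 = -1198;  -1758 − 1198 = -2956;  -3288 − 2956 = -6244
-378 − 72 = -450;  -1198 − 450 = -1648;  -2956 − 1648 = -4604;  -6244 − 4604 = -10848
-450 − 72 = -522;  -1648 − 522 = -2170;  -4604 − 2170 = -6774;  -10848 − 6774 = -17622

-17622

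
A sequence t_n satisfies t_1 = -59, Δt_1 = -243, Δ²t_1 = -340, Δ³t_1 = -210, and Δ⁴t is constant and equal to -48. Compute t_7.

-11537

Build the table forward from the leading diagonal:
D4: -48  -48  -48  -48  -48  -48  -48
D3: -210  -258  -306  -354  -402  -450  -498
D2: -340  -550  -808  -1114  -1468  -1870  -2320
D1: -243  -583  -1133  -1941  -3055  -4523  -6393
t: -59  -302  -885  -2018  -3959  -7014  -11537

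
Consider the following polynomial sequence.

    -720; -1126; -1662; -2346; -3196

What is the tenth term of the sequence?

-10566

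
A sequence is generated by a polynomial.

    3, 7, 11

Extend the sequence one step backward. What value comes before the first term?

-1

Δ: 4  4
The first differences are constant at 4.
Work back: 3 − 4 = -1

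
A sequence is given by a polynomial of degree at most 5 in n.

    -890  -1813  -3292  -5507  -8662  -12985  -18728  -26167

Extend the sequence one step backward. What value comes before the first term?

D1: -923  -1479  -2215  -3155  -4323  -5743  -7439
D2: -556  -736  -940  -1168  -1420  -1696
D3: -180  -204  -228  -252  -276
D4: -24  -24  -24  -24
The fourth differences are constant at -24.
Work back: -180 + 24 = -156;  -556 + 156 = -400;  -923 + 400 = -523;  -890 + 523 = -367

-367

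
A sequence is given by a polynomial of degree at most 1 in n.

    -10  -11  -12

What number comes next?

-1, -1
The first differences are constant (-1).
-12 − 1 = -13

-13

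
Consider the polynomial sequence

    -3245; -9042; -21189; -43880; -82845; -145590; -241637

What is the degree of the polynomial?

First differences: -5797, -12147, -22691, -38965, -62745, -96047
Second differences: -6350, -10544, -16274, -23780, -33302
Third differences: -4194, -5730, -7506, -9522
Fourth differences: -1536, -1776, -2016
Fifth differences: -240, -240
The fifth differences are constant, so the polynomial has degree 5.

5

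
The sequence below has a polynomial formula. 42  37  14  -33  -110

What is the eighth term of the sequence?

First differences: -5, -23, -47, -77
Second differences: -18, -24, -30
Third differences: -6, -6
Third differences constant at -6.
-30 − 6 = -36;  -77 − 36 = -113;  -110 − 113 = -223
-36 − 6 = -42;  -113 − 42 = -155;  -223 − 155 = -378
-42 − 6 = -48;  -155 − 48 = -203;  -378 − 203 = -581

-581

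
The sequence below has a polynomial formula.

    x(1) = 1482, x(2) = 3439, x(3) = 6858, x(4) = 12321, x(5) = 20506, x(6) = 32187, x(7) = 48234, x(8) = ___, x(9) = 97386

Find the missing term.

69613

Using the first 7 terms:
D1: 1957  3419  5463  8185  11681  16047
D2: 1462  2044  2722  3496  4366
D3: 582  678  774  870
D4: 96  96  96
Constant fourth difference = 96.
Extend forward: 870 + 96 = 966;  4366 + 966 = 5332;  16047 + 5332 = 21379;  48234 + 21379 = 69613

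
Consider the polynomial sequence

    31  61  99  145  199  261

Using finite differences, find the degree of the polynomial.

D1: 30, 38, 46, 54, 62
D2: 8, 8, 8, 8
The second differences are constant, so the polynomial has degree 2.

2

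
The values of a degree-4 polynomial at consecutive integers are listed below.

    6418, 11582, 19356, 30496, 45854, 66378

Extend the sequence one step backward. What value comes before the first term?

3204

Δ: 5164  7774  11140  15358  20524
Δ²: 2610  3366  4218  5166
Δ³: 756  852  948
Δ⁴: 96  96
The fourth differences are constant at 96.
Work back: 756 − 96 = 660;  2610 − 660 = 1950;  5164 − 1950 = 3214;  6418 − 3214 = 3204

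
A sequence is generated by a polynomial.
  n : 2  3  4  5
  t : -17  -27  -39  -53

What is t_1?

Δ: -10, -12, -14
Δ²: -2, -2
The second differences are constant at -2.
Work back: -10 + 2 = -8;  -17 + 8 = -9

-9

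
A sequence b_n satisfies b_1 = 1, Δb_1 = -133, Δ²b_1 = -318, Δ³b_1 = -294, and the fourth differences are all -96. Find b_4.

Build the table forward from the leading diagonal:
Fourth differences: -96, -96, -96, -96
Third differences: -294, -390, -486, -582
Second differences: -318, -612, -1002, -1488
First differences: -133, -451, -1063, -2065
b: 1, -132, -583, -1646

-1646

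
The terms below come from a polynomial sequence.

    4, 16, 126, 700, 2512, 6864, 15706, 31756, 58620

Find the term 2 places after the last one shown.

164374

First differences: 12, 110, 574, 1812, 4352, 8842, 16050, 26864
Second differences: 98, 464, 1238, 2540, 4490, 7208, 10814
Third differences: 366, 774, 1302, 1950, 2718, 3606
Fourth differences: 408, 528, 648, 768, 888
Fifth differences: 120, 120, 120, 120
Constant fifth difference = 120, so extend:
888 + 120 = 1008;  3606 + 1008 = 4614;  10814 + 4614 = 15428;  26864 + 15428 = 42292;  58620 + 42292 = 100912
1008 + 120 = 1128;  4614 + 1128 = 5742;  15428 + 5742 = 21170;  42292 + 21170 = 63462;  100912 + 63462 = 164374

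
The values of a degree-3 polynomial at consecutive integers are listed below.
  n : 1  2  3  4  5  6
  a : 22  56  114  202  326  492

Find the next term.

706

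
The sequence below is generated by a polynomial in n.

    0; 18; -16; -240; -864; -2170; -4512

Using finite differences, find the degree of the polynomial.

First differences: 18, -34, -224, -624, -1306, -2342
Second differences: -52, -190, -400, -682, -1036
Third differences: -138, -210, -282, -354
Fourth differences: -72, -72, -72
The fourth differences are constant, so the polynomial has degree 4.

4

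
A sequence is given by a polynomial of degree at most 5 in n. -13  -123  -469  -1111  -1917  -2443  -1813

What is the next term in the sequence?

Δ: -110, -346, -642, -806, -526, 630
Δ²: -236, -296, -164, 280, 1156
Δ³: -60, 132, 444, 876
Δ⁴: 192, 312, 432
Δ⁵: 120, 120
Constant fifth difference = 120, so extend:
432 + 120 = 552;  876 + 552 = 1428;  1156 + 1428 = 2584;  630 + 2584 = 3214;  -1813 + 3214 = 1401

1401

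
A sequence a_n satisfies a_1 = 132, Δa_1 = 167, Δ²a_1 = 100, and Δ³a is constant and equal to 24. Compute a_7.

Build the table forward from the leading diagonal:
Third differences: 24  24  24  24  24  24  24
Second differences: 100  124  148  172  196  220  244
First differences: 167  267  391  539  711  907  1127
a: 132  299  566  957  1496  2207  3114

3114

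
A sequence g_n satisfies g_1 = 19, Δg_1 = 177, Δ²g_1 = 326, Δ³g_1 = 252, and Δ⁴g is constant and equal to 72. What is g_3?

Build the table forward from the leading diagonal:
Fourth differences: 72, 72, 72
Third differences: 252, 324, 396
Second differences: 326, 578, 902
First differences: 177, 503, 1081
g: 19, 196, 699

699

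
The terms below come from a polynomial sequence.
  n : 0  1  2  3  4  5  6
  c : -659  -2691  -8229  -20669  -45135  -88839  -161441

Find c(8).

-446379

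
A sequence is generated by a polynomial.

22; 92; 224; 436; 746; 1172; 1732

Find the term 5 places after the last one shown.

7172

Δ: 70, 132, 212, 310, 426, 560
Δ²: 62, 80, 98, 116, 134
Δ³: 18, 18, 18, 18
Third differences constant at 18.
134 + 18 = 152;  560 + 152 = 712;  1732 + 712 = 2444
152 + 18 = 170;  712 + 170 = 882;  2444 + 882 = 3326
170 + 18 = 188;  882 + 188 = 1070;  3326 + 1070 = 4396
188 + 18 = 206;  1070 + 206 = 1276;  4396 + 1276 = 5672
206 + 18 = 224;  1276 + 224 = 1500;  5672 + 1500 = 7172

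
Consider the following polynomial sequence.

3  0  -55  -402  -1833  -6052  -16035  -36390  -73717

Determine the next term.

First differences: -3  -55  -347  -1431  -4219  -9983  -20355  -37327
Second differences: -52  -292  -1084  -2788  -5764  -10372  -16972
Third differences: -240  -792  -1704  -2976  -4608  -6600
Fourth differences: -552  -912  -1272  -1632  -1992
Fifth differences: -360  -360  -360  -360
Fifth differences constant at -360.
-1992 − 360 = -2352;  -6600 − 2352 = -8952;  -16972 − 8952 = -25924;  -37327 − 25924 = -63251;  -73717 − 63251 = -136968

-136968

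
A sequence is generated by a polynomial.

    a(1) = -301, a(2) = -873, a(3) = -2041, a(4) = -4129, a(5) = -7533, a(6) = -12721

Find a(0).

First differences: -572, -1168, -2088, -3404, -5188
Second differences: -596, -920, -1316, -1784
Third differences: -324, -396, -468
Fourth differences: -72, -72
The fourth differences are constant at -72.
Work back: -324 + 72 = -252;  -596 + 252 = -344;  -572 + 344 = -228;  -301 + 228 = -73

-73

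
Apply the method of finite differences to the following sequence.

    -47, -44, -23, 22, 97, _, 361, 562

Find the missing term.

208

Using the first 5 terms:
First differences: 3  21  45  75
Second differences: 18  24  30
Third differences: 6  6
Constant third difference = 6.
Extend forward: 30 + 6 = 36;  75 + 36 = 111;  97 + 111 = 208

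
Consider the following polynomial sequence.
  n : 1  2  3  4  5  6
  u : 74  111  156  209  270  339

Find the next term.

416

37, 45, 53, 61, 69
8, 8, 8, 8
Second differences constant at 8.
69 + 8 = 77;  339 + 77 = 416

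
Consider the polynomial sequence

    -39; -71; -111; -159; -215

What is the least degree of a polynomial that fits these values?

First differences: -32, -40, -48, -56
Second differences: -8, -8, -8
The second differences are constant, so the polynomial has degree 2.

2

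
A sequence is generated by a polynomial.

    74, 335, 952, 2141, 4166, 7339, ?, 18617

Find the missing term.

Using the first 6 terms:
First differences: 261, 617, 1189, 2025, 3173
Second differences: 356, 572, 836, 1148
Third differences: 216, 264, 312
Fourth differences: 48, 48
Constant fourth difference = 48.
Extend forward: 312 + 48 = 360;  1148 + 360 = 1508;  3173 + 1508 = 4681;  7339 + 4681 = 12020

12020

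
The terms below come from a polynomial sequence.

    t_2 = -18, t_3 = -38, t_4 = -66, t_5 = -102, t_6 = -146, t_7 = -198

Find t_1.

D1: -20  -28  -36  -44  -52
D2: -8  -8  -8  -8
The second differences are constant at -8.
Work back: -20 + 8 = -12;  -18 + 12 = -6

-6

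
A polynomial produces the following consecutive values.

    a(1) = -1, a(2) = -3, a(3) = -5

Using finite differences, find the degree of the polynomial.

1

Δ: -2, -2
The first differences are constant, so the polynomial has degree 1.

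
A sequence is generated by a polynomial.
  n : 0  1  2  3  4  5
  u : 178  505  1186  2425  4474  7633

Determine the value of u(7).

18721

D1: 327, 681, 1239, 2049, 3159
D2: 354, 558, 810, 1110
D3: 204, 252, 300
D4: 48, 48
Fourth differences constant at 48.
300 + 48 = 348;  1110 + 348 = 1458;  3159 + 1458 = 4617;  7633 + 4617 = 12250
348 + 48 = 396;  1458 + 396 = 1854;  4617 + 1854 = 6471;  12250 + 6471 = 18721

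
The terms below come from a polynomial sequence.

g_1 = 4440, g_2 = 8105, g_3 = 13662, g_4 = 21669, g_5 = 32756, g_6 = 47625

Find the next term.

D1: 3665, 5557, 8007, 11087, 14869
D2: 1892, 2450, 3080, 3782
D3: 558, 630, 702
D4: 72, 72
Fourth differences constant at 72.
702 + 72 = 774;  3782 + 774 = 4556;  14869 + 4556 = 19425;  47625 + 19425 = 67050

67050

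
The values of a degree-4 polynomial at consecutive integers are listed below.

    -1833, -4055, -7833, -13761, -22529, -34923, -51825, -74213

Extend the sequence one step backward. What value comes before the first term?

D1: -2222, -3778, -5928, -8768, -12394, -16902, -22388
D2: -1556, -2150, -2840, -3626, -4508, -5486
D3: -594, -690, -786, -882, -978
D4: -96, -96, -96, -96
The fourth differences are constant at -96.
Work back: -594 + 96 = -498;  -1556 + 498 = -1058;  -2222 + 1058 = -1164;  -1833 + 1164 = -669

-669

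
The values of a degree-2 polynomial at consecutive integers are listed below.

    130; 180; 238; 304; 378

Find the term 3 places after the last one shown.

Δ: 50  58  66  74
Δ²: 8  8  8
Constant second difference = 8, so extend:
74 + 8 = 82;  378 + 82 = 460
82 + 8 = 90;  460 + 90 = 550
90 + 8 = 98;  550 + 98 = 648

648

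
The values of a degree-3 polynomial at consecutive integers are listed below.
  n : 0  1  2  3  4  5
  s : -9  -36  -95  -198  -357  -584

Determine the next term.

Δ: -27 , -59 , -103 , -159 , -227
Δ²: -32 , -44 , -56 , -68
Δ³: -12 , -12 , -12
The third differences are constant (-12).
-68 − 12 = -80;  -227 − 80 = -307;  -584 − 307 = -891

-891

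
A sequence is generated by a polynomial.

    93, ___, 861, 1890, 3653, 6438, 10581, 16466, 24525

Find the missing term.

Using the last 7 terms:
D1: 1029  1763  2785  4143  5885  8059
D2: 734  1022  1358  1742  2174
D3: 288  336  384  432
D4: 48  48  48
Constant fourth difference = 48.
Extend backward: 288 − 48 = 240;  734 − 240 = 494;  1029 − 494 = 535;  861 − 535 = 326

326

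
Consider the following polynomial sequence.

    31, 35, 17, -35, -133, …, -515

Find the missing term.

-289

Using the first 5 terms:
D1: 4, -18, -52, -98
D2: -22, -34, -46
D3: -12, -12
Constant third difference = -12.
Extend forward: -46 − 12 = -58;  -98 − 58 = -156;  -133 − 156 = -289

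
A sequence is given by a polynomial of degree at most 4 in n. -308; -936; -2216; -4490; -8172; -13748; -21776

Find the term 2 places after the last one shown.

D1: -628, -1280, -2274, -3682, -5576, -8028
D2: -652, -994, -1408, -1894, -2452
D3: -342, -414, -486, -558
D4: -72, -72, -72
Constant fourth difference = -72, so extend:
-558 − 72 = -630;  -2452 − 630 = -3082;  -8028 − 3082 = -11110;  -21776 − 11110 = -32886
-630 − 72 = -702;  -3082 − 702 = -3784;  -11110 − 3784 = -14894;  -32886 − 14894 = -47780

-47780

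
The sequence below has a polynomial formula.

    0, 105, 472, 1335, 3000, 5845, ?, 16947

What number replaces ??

10320

Using the first 6 terms:
D1: 105, 367, 863, 1665, 2845
D2: 262, 496, 802, 1180
D3: 234, 306, 378
D4: 72, 72
Constant fourth difference = 72.
Extend forward: 378 + 72 = 450;  1180 + 450 = 1630;  2845 + 1630 = 4475;  5845 + 4475 = 10320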